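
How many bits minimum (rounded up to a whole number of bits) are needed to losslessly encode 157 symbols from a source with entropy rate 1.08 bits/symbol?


Minimum bits >= n * H = 157 * 1.08 = 169.56, rounded up to a whole number of bits = 170

170 bits


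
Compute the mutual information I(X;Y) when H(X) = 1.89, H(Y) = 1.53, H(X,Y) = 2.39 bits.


I(X;Y) = H(X) + H(Y) - H(X,Y) = 1.89 + 1.53 - 2.39 = 1.03

1.03 bits


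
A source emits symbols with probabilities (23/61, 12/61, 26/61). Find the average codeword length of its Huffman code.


Huffman construction (repeatedly merge the two least-probable nodes; each merge adds 1 bit to every symbol beneath it): 12/61 + 23/61 = 35/61; 26/61 + 35/61 = 1. Resulting codeword lengths (in the order the probabilities were given): (2, 2, 1). L_avg = sum(p_i * l_i) = 23/61*2 + 12/61*2 + 26/61*1 = 96/61 = 1.5738

1.5738 bits


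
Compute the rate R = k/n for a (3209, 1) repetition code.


Rate = k/n = 1/3209

1/3209


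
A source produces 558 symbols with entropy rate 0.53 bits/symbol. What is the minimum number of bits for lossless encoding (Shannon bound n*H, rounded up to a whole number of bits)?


Minimum bits >= n * H = 558 * 0.53 = 295.74, rounded up to a whole number of bits = 296

296 bits


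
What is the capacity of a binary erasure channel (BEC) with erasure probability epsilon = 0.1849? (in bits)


C = 1 - epsilon = 1 - 0.1849 = 0.8151

0.8151 bits


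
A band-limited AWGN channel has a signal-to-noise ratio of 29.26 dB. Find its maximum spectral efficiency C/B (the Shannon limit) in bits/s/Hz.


SNR_linear = 10^(29.26/10) = 843.3348; C/B = log2(1 + SNR_linear) = log2(1 + 843.3348) = 9.7217

9.7217 bits/s/Hz


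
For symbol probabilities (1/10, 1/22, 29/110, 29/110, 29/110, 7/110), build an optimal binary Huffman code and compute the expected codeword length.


Huffman construction (repeatedly merge the two least-probable nodes; each merge adds 1 bit to every symbol beneath it): 1/22 + 7/110 = 6/55; 1/10 + 6/55 = 23/110; 23/110 + 29/110 = 26/55; 29/110 + 29/110 = 29/55; 26/55 + 29/55 = 1. Resulting codeword lengths (in the order the probabilities were given): (3, 4, 2, 2, 2, 4). L_avg = sum(p_i * l_i) = 1/10*3 + 1/22*4 + 29/110*2 + 29/110*2 + 29/110*2 + 7/110*4 = 51/22 = 2.3182

2.3182 bits


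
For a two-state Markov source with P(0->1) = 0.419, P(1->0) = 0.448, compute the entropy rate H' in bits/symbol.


Stationary distribution: pi_0 = p10/(p01+p10) = 0.5167, pi_1 = 0.4833. Entropy rate H' = pi_0*H(p01) + pi_1*H(p10) = 0.5167*0.981 + 0.4833*0.9922 = 0.9864

0.9864 bits/symbol


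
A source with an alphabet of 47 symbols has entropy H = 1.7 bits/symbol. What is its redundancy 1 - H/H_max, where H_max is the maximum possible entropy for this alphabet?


H_max = log2(K) = log2(47) = 5.5546 bits/symbol. Redundancy = 1 - H/H_max = 1 - 1.7/5.5546 = 1 - 0.3061 = 0.6939

0.6939


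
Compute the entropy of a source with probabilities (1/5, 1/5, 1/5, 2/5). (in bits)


H = -sum(p_i * log2(p_i)). Terms: -(1/5)*log2(1/5) = 0.464386; -(1/5)*log2(1/5) = 0.464386; -(1/5)*log2(1/5) = 0.464386; -(2/5)*log2(2/5) = 0.528771. H = 0.464386 + 0.464386 + 0.464386 + 0.528771 = 1.9219

1.9219 bits


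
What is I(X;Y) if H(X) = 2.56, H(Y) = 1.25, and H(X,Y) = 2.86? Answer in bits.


I(X;Y) = H(X) + H(Y) - H(X,Y) = 2.56 + 1.25 - 2.86 = 0.95

0.95 bits


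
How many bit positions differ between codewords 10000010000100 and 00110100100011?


Count differing positions: ^ . ^ ^ . ^ ^ . ^ . . ^ ^ ^ = 9 differences

9


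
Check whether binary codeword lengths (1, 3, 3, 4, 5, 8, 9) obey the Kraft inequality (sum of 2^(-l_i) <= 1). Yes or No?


Kraft sum = sum(2^(-l_i)) = 0.8496, need <= 1. Result: satisfied (a binary prefix-free code with these lengths exists)

Yes


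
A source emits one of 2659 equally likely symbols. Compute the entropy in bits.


H = log2(n) = log2(2659) = 11.3767

11.3767 bits


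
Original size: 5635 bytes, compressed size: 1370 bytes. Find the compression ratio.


Ratio = original / compressed = 5635 / 1370 = 4.1131

4.1131


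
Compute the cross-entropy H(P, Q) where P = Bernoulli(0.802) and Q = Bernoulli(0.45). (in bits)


H(P,Q) = -p*log2(q) - (1-p)*log2(1-q). -0.802*log2(0.45) = 0.923906; -0.198*log2(0.55) = 0.170774. H(P,Q) = 0.923906 + 0.170774 = 1.0947

1.0947 bits


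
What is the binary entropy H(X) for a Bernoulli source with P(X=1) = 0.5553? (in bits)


H = -p*log2(p) - (1-p)*log2(1-p). -0.5553*log2(0.5553) = 0.471261; -0.4447*log2(0.4447) = 0.519897. H = 0.471261 + 0.519897 = 0.9912

0.9912 bits


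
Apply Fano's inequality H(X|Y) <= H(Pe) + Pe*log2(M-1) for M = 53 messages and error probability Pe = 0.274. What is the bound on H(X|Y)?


H(Pe) = -Pe*log2(Pe) - (1-Pe)*log2(1-Pe) = -0.274*log2(0.274) - 0.726*log2(0.726) = 0.511764 + 0.335382 = 0.8471. Pe*log2(M-1) = 0.274*log2(52) = 1.561920. Bound = H(Pe) + Pe*log2(M-1) = 0.511764 + 0.335382 + 1.561920 = 2.4091

2.4091 bits


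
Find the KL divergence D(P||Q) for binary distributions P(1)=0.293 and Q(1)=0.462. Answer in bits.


KL = p*log2(p/q) + (1-p)*log2((1-p)/(1-q)) = 0.293*log2(0.293/0.462) + 0.707*log2(0.707/0.538) = 0.0861

0.0861 bits


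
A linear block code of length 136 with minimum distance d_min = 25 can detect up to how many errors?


Detection capability = d_min - 1 = 25 - 1 = 24

24 errors


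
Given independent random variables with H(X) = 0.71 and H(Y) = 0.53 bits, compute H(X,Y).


For independent variables, H(X,Y) = H(X) + H(Y) = 0.71 + 0.53 = 1.24

1.24 bits


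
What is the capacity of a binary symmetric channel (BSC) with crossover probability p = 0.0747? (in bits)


H(p) = -p*log2(p) - (1-p)*log2(1-p) = -0.0747*log2(0.0747) - 0.9253*log2(0.9253) = 0.279583 + 0.103640 = 0.3832. C = 1 - H(p) = 1 - 0.3832 = 0.6168

0.6168 bits


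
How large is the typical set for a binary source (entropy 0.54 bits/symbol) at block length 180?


log2|A_typical| = nH = 180 * 0.54 = 97.2, so |A_typical| ~ 2^97.2 = 1.820e+29

1.820e+29


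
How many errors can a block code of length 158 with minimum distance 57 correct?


Correction capability = floor((d-1)/2) = floor((57-1)/2) = 28

28 errors


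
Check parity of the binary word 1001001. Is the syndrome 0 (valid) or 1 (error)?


Syndrome = XOR of all bits = 1 XOR 0 XOR 0 XOR 1 XOR 0 XOR 0 XOR 1 = 1

1


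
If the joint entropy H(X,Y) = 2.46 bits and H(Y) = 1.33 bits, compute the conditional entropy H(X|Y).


H(X|Y) = H(X,Y) - H(Y) = 2.46 - 1.33 = 1.13

1.13 bits


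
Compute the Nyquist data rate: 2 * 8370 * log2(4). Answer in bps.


Rate = 2 * B * log2(M) = 2 * 8370 * 2.0 = 33480.0

33480.0 bps


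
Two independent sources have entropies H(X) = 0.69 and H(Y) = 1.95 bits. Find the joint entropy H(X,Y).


For independent variables, H(X,Y) = H(X) + H(Y) = 0.69 + 1.95 = 2.64

2.64 bits


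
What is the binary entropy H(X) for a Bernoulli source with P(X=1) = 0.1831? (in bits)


H = -p*log2(p) - (1-p)*log2(1-p). -0.1831*log2(0.1831) = 0.448466; -0.8169*log2(0.8169) = 0.238346. H = 0.448466 + 0.238346 = 0.6868

0.6868 bits


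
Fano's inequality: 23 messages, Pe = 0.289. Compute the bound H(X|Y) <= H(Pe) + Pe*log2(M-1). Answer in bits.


H(Pe) = -Pe*log2(Pe) - (1-Pe)*log2(1-Pe) = -0.289*log2(0.289) - 0.711*log2(0.711) = 0.517558 + 0.349868 = 0.8674. Pe*log2(M-1) = 0.289*log2(22) = 1.288776. Bound = H(Pe) + Pe*log2(M-1) = 0.517558 + 0.349868 + 1.288776 = 2.1562

2.1562 bits


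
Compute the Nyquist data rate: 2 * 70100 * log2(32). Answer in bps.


Rate = 2 * B * log2(M) = 2 * 70100 * 5.0 = 701000.0

701000.0 bps


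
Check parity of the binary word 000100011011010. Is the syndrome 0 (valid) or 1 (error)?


Syndrome = XOR of all bits = 0 XOR 0 XOR 0 XOR 1 XOR 0 XOR 0 XOR 0 XOR 1 XOR 1 XOR 0 XOR 1 XOR 1 XOR 0 XOR 1 XOR 0 = 0

0


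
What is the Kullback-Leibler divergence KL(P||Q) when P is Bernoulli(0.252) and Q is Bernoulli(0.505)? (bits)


KL = p*log2(p/q) + (1-p)*log2((1-p)/(1-q)) = 0.252*log2(0.252/0.505) + 0.748*log2(0.748/0.495) = 0.1928

0.1928 bits


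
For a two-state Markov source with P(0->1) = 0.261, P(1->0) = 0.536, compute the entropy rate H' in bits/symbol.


Stationary distribution: pi_0 = p10/(p01+p10) = 0.6725, pi_1 = 0.3275. Entropy rate H' = pi_0*H(p01) + pi_1*H(p10) = 0.6725*0.8283 + 0.3275*0.9963 = 0.8833

0.8833 bits/symbol


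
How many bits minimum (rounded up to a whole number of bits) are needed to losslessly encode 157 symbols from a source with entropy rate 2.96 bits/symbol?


Minimum bits >= n * H = 157 * 2.96 = 464.72, rounded up to a whole number of bits = 465

465 bits


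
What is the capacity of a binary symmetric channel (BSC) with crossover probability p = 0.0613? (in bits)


H(p) = -p*log2(p) - (1-p)*log2(1-p) = -0.0613*log2(0.0613) - 0.9387*log2(0.9387) = 0.246915 + 0.085669 = 0.3326. C = 1 - H(p) = 1 - 0.3326 = 0.6674

0.6674 bits


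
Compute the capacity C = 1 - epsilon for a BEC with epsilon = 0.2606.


C = 1 - epsilon = 1 - 0.2606 = 0.7394

0.7394 bits


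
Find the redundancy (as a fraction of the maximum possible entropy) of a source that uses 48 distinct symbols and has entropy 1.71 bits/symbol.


H_max = log2(K) = log2(48) = 5.585 bits/symbol. Redundancy = 1 - H/H_max = 1 - 1.71/5.585 = 1 - 0.3062 = 0.6938

0.6938


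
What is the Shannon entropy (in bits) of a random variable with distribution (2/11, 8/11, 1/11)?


H = -sum(p_i * log2(p_i)). Terms: -(2/11)*log2(2/11) = 0.447169; -(8/11)*log2(8/11) = 0.334132; -(1/11)*log2(1/11) = 0.314494. H = 0.447169 + 0.334132 + 0.314494 = 1.0958

1.0958 bits


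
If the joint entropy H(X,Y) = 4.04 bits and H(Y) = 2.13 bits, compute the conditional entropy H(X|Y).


H(X|Y) = H(X,Y) - H(Y) = 4.04 - 2.13 = 1.91

1.91 bits


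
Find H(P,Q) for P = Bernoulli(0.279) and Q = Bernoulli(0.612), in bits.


H(P,Q) = -p*log2(q) - (1-p)*log2(1-q). -0.279*log2(0.612) = 0.197643; -0.721*log2(0.388) = 0.984793. H(P,Q) = 0.197643 + 0.984793 = 1.1824

1.1824 bits


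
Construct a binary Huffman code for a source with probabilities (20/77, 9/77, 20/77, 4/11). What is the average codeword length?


Huffman construction (repeatedly merge the two least-probable nodes; each merge adds 1 bit to every symbol beneath it): 9/77 + 20/77 = 29/77; 20/77 + 4/11 = 48/77; 29/77 + 48/77 = 1. Resulting codeword lengths (in the order the probabilities were given): (2, 2, 2, 2). L_avg = sum(p_i * l_i) = 20/77*2 + 9/77*2 + 20/77*2 + 4/11*2 = 2

2.0 bits


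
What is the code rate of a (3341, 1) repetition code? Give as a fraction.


Rate = k/n = 1/3341

1/3341


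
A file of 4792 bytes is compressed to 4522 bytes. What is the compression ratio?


Ratio = original / compressed = 4792 / 4522 = 1.0597

1.0597


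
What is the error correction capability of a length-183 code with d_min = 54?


Correction capability = floor((d-1)/2) = floor((54-1)/2) = 26

26 errors


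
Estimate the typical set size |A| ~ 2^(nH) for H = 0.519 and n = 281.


log2|A_typical| = nH = 281 * 0.519 = 145.839, so |A_typical| ~ 2^145.839 = 7.978e+43

7.978e+43


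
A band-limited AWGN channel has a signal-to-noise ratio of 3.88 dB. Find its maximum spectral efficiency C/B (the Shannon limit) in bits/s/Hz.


SNR_linear = 10^(3.88/10) = 2.4434; C/B = log2(1 + SNR_linear) = log2(1 + 2.4434) = 1.7838

1.7838 bits/s/Hz


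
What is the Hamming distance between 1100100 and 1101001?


Count differing positions: . . . ^ ^ . ^ = 3 differences

3


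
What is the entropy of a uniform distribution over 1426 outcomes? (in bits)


H = log2(n) = log2(1426) = 10.4778

10.4778 bits


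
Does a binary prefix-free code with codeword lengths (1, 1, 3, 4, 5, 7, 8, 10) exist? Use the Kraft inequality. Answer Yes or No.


Kraft sum = sum(2^(-l_i)) = 1.2314, need <= 1. Result: violated (a binary prefix-free code with these lengths cannot exist)

No


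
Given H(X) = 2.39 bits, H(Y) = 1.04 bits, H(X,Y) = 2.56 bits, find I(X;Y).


I(X;Y) = H(X) + H(Y) - H(X,Y) = 2.39 + 1.04 - 2.56 = 0.87

0.87 bits


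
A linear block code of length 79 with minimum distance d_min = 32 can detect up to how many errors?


Detection capability = d_min - 1 = 32 - 1 = 31

31 errors


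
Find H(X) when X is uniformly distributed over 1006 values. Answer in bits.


H = log2(n) = log2(1006) = 9.9744

9.9744 bits


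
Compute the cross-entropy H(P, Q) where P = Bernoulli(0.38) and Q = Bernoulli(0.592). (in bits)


H(P,Q) = -p*log2(q) - (1-p)*log2(1-q). -0.38*log2(0.592) = 0.287406; -0.62*log2(0.408) = 0.801883. H(P,Q) = 0.287406 + 0.801883 = 1.0893

1.0893 bits


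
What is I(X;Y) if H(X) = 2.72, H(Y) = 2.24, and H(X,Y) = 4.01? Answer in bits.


I(X;Y) = H(X) + H(Y) - H(X,Y) = 2.72 + 2.24 - 4.01 = 0.95

0.95 bits


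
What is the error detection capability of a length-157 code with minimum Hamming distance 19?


Detection capability = d_min - 1 = 19 - 1 = 18

18 errors


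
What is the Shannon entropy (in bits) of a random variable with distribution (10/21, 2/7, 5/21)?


H = -sum(p_i * log2(p_i)). Terms: -(10/21)*log2(10/21) = 0.509709; -(2/7)*log2(2/7) = 0.516387; -(5/21)*log2(5/21) = 0.492950. H = 0.509709 + 0.516387 + 0.492950 = 1.519

1.519 bits


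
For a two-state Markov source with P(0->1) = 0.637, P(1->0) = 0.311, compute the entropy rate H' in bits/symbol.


Stationary distribution: pi_0 = p10/(p01+p10) = 0.3281, pi_1 = 0.6719. Entropy rate H' = pi_0*H(p01) + pi_1*H(p10) = 0.3281*0.9451 + 0.6719*0.8943 = 0.911

0.911 bits/symbol


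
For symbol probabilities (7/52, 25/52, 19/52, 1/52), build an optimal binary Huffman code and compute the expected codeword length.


Huffman construction (repeatedly merge the two least-probable nodes; each merge adds 1 bit to every symbol beneath it): 1/52 + 7/52 = 2/13; 2/13 + 19/52 = 27/52; 25/52 + 27/52 = 1. Resulting codeword lengths (in the order the probabilities were given): (3, 1, 2, 3). L_avg = sum(p_i * l_i) = 7/52*3 + 25/52*1 + 19/52*2 + 1/52*3 = 87/52 = 1.6731

1.6731 bits


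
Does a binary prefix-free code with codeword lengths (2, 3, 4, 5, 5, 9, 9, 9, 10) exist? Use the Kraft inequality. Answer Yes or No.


Kraft sum = sum(2^(-l_i)) = 0.5068, need <= 1. Result: satisfied (a binary prefix-free code with these lengths exists)

Yes


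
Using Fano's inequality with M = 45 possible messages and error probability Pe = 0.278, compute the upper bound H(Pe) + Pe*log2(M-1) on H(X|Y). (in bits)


H(Pe) = -Pe*log2(Pe) - (1-Pe)*log2(1-Pe) = -0.278*log2(0.278) - 0.722*log2(0.722) = 0.513422 + 0.339289 = 0.8527. Pe*log2(M-1) = 0.278*log2(44) = 1.517722. Bound = H(Pe) + Pe*log2(M-1) = 0.513422 + 0.339289 + 1.517722 = 2.3704

2.3704 bits


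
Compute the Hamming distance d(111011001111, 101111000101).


Count differing positions: . ^ . ^ . . . . ^ . ^ . = 4 differences

4


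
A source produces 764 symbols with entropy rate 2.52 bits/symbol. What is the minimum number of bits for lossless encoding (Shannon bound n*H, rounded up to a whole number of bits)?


Minimum bits >= n * H = 764 * 2.52 = 1925.28, rounded up to a whole number of bits = 1926

1926 bits


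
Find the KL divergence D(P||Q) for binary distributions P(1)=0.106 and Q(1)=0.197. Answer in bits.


KL = p*log2(p/q) + (1-p)*log2((1-p)/(1-q)) = 0.106*log2(0.106/0.197) + 0.894*log2(0.894/0.803) = 0.0437

0.0437 bits


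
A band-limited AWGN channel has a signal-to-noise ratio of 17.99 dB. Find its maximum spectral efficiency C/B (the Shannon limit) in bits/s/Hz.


SNR_linear = 10^(17.99/10) = 62.9506; C/B = log2(1 + SNR_linear) = log2(1 + 62.9506) = 5.9989

5.9989 bits/s/Hz


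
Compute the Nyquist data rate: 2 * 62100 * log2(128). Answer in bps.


Rate = 2 * B * log2(M) = 2 * 62100 * 7.0 = 869400.0

869400.0 bps


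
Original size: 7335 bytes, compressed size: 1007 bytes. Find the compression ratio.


Ratio = original / compressed = 7335 / 1007 = 7.284

7.284


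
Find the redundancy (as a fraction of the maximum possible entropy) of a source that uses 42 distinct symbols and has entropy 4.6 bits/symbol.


H_max = log2(K) = log2(42) = 5.3923 bits/symbol. Redundancy = 1 - H/H_max = 1 - 4.6/5.3923 = 1 - 0.8531 = 0.1469

0.1469


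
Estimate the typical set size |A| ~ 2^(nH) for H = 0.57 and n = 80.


log2|A_typical| = nH = 80 * 0.57 = 45.6, so |A_typical| ~ 2^45.6 = 5.333e+13

5.333e+13


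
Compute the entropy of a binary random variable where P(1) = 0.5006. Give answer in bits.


H = -p*log2(p) - (1-p)*log2(1-p). -0.5006*log2(0.5006) = 0.499734; -0.4994*log2(0.4994) = 0.500265. H = 0.499734 + 0.500265 = 1.0

1.0 bits


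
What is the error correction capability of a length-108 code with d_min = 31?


Correction capability = floor((d-1)/2) = floor((31-1)/2) = 15

15 errors


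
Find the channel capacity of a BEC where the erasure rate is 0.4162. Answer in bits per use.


C = 1 - epsilon = 1 - 0.4162 = 0.5838

0.5838 bits


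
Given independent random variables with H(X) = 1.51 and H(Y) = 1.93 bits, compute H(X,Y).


For independent variables, H(X,Y) = H(X) + H(Y) = 1.51 + 1.93 = 3.44

3.44 bits


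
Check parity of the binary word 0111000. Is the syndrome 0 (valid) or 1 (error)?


Syndrome = XOR of all bits = 0 XOR 1 XOR 1 XOR 1 XOR 0 XOR 0 XOR 0 = 1

1


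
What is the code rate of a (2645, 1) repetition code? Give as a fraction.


Rate = k/n = 1/2645

1/2645


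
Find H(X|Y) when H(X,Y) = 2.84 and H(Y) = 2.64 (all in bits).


H(X|Y) = H(X,Y) - H(Y) = 2.84 - 2.64 = 0.2

0.2 bits


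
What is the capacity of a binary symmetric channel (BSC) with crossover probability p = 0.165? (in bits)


H(p) = -p*log2(p) - (1-p)*log2(1-p) = -0.165*log2(0.165) - 0.835*log2(0.835) = 0.428911 + 0.217227 = 0.6461. C = 1 - H(p) = 1 - 0.6461 = 0.3539

0.3539 bits


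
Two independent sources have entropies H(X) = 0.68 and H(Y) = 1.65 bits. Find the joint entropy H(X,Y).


For independent variables, H(X,Y) = H(X) + H(Y) = 0.68 + 1.65 = 2.33

2.33 bits


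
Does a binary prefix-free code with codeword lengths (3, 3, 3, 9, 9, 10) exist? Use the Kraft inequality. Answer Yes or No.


Kraft sum = sum(2^(-l_i)) = 0.3799, need <= 1. Result: satisfied (a binary prefix-free code with these lengths exists)

Yes


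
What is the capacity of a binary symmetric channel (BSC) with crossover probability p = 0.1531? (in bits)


H(p) = -p*log2(p) - (1-p)*log2(1-p) = -0.1531*log2(0.1531) - 0.8469*log2(0.8469) = 0.414511 + 0.203033 = 0.6175. C = 1 - H(p) = 1 - 0.6175 = 0.3825

0.3825 bits


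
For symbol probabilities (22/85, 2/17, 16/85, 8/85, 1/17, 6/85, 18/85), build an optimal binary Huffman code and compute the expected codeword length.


Huffman construction (repeatedly merge the two least-probable nodes; each merge adds 1 bit to every symbol beneath it): 1/17 + 6/85 = 11/85; 8/85 + 2/17 = 18/85; 11/85 + 16/85 = 27/85; 18/85 + 18/85 = 36/85; 22/85 + 27/85 = 49/85; 36/85 + 49/85 = 1. Resulting codeword lengths (in the order the probabilities were given): (2, 3, 3, 3, 4, 4, 2). L_avg = sum(p_i * l_i) = 22/85*2 + 2/17*3 + 16/85*3 + 8/85*3 + 1/17*4 + 6/85*4 + 18/85*2 = 226/85 = 2.6588

2.6588 bits


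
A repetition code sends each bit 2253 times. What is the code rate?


Rate = k/n = 1/2253

1/2253


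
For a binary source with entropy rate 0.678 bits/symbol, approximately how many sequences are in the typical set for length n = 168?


log2|A_typical| = nH = 168 * 0.678 = 113.904, so |A_typical| ~ 2^113.904 = 1.943e+34

1.943e+34


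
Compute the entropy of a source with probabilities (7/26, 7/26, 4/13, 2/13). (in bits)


H = -sum(p_i * log2(p_i)). Terms: -(7/26)*log2(7/26) = 0.509677; -(7/26)*log2(7/26) = 0.509677; -(4/13)*log2(4/13) = 0.523212; -(2/13)*log2(2/13) = 0.415452. H = 0.509677 + 0.509677 + 0.523212 + 0.415452 = 1.958

1.958 bits


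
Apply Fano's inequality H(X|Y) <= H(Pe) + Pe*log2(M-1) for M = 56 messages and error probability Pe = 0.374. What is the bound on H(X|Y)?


H(Pe) = -Pe*log2(Pe) - (1-Pe)*log2(1-Pe) = -0.374*log2(0.374) - 0.626*log2(0.626) = 0.530665 + 0.423029 = 0.9537. Pe*log2(M-1) = 0.374*log2(55) = 2.162229. Bound = H(Pe) + Pe*log2(M-1) = 0.530665 + 0.423029 + 2.162229 = 3.1159

3.1159 bits


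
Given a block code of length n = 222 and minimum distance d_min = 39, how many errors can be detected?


Detection capability = d_min - 1 = 39 - 1 = 38

38 errors


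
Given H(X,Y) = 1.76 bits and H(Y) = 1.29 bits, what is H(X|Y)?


H(X|Y) = H(X,Y) - H(Y) = 1.76 - 1.29 = 0.47

0.47 bits


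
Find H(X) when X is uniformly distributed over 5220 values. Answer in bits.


H = log2(n) = log2(5220) = 12.3498

12.3498 bits


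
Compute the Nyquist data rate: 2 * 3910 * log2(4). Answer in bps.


Rate = 2 * B * log2(M) = 2 * 3910 * 2.0 = 15640.0

15640.0 bps


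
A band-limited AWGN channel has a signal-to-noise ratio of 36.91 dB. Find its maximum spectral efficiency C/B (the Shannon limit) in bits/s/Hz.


SNR_linear = 10^(36.91/10) = 4909.0788; C/B = log2(1 + SNR_linear) = log2(1 + 4909.0788) = 12.2615

12.2615 bits/s/Hz


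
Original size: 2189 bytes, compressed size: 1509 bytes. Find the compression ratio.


Ratio = original / compressed = 2189 / 1509 = 1.4506

1.4506


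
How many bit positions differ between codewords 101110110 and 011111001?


Count differing positions: ^ ^ . . . ^ ^ ^ ^ = 6 differences

6


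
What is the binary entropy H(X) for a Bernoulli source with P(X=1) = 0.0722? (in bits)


H = -p*log2(p) - (1-p)*log2(1-p). -0.0722*log2(0.0722) = 0.273772; -0.9278*log2(0.9278) = 0.100308. H = 0.273772 + 0.100308 = 0.3741

0.3741 bits


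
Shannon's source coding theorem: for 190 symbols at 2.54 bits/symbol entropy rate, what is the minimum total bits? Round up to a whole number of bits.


Minimum bits >= n * H = 190 * 2.54 = 482.6, rounded up to a whole number of bits = 483

483 bits


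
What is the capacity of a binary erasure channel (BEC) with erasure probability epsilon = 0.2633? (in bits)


C = 1 - epsilon = 1 - 0.2633 = 0.7367

0.7367 bits


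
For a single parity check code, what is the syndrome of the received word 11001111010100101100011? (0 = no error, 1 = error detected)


Syndrome = XOR of all bits = 1 XOR 1 XOR 0 XOR 0 XOR 1 XOR 1 XOR 1 XOR 1 XOR 0 XOR 1 XOR 0 XOR 1 XOR 0 XOR 0 XOR 1 XOR 0 XOR 1 XOR 1 XOR 0 XOR 0 XOR 0 XOR 1 XOR 1 = 1

1


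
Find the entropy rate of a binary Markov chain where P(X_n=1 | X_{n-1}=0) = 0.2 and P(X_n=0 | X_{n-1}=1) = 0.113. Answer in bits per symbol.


Stationary distribution: pi_0 = p10/(p01+p10) = 0.361, pi_1 = 0.639. Entropy rate H' = pi_0*H(p01) + pi_1*H(p10) = 0.361*0.7219 + 0.639*0.5089 = 0.5858

0.5858 bits/symbol


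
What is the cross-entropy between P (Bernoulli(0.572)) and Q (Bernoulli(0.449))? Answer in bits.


H(P,Q) = -p*log2(q) - (1-p)*log2(1-q). -0.572*log2(0.449) = 0.660782; -0.428*log2(0.551) = 0.368027. H(P,Q) = 0.660782 + 0.368027 = 1.0288

1.0288 bits


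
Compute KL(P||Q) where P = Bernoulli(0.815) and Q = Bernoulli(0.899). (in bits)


KL = p*log2(p/q) + (1-p)*log2((1-p)/(1-q)) = 0.815*log2(0.815/0.899) + 0.185*log2(0.185/0.101) = 0.0462

0.0462 bits


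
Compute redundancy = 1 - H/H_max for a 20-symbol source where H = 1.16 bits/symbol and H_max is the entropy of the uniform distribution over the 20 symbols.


H_max = log2(K) = log2(20) = 4.3219 bits/symbol. Redundancy = 1 - H/H_max = 1 - 1.16/4.3219 = 1 - 0.2684 = 0.7316

0.7316


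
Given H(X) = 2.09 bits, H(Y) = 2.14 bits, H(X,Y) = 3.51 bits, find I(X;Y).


I(X;Y) = H(X) + H(Y) - H(X,Y) = 2.09 + 2.14 - 3.51 = 0.72

0.72 bits


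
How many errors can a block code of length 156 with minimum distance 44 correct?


Correction capability = floor((d-1)/2) = floor((44-1)/2) = 21

21 errors


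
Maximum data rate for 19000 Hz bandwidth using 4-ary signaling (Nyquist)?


Rate = 2 * B * log2(M) = 2 * 19000 * 2.0 = 76000.0

76000.0 bps


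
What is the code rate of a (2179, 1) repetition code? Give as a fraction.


Rate = k/n = 1/2179

1/2179


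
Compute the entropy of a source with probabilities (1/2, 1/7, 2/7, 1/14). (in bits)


H = -sum(p_i * log2(p_i)). Terms: -(1/2)*log2(1/2) = 0.500000; -(1/7)*log2(1/7) = 0.401051; -(2/7)*log2(2/7) = 0.516387; -(1/14)*log2(1/14) = 0.271954. H = 0.500000 + 0.401051 + 0.516387 + 0.271954 = 1.6894

1.6894 bits


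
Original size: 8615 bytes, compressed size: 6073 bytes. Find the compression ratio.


Ratio = original / compressed = 8615 / 6073 = 1.4186

1.4186


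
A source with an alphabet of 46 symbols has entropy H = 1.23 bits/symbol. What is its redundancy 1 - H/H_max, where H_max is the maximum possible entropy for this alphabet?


H_max = log2(K) = log2(46) = 5.5236 bits/symbol. Redundancy = 1 - H/H_max = 1 - 1.23/5.5236 = 1 - 0.2227 = 0.7773

0.7773


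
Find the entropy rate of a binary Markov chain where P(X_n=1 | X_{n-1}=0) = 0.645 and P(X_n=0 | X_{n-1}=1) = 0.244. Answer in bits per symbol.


Stationary distribution: pi_0 = p10/(p01+p10) = 0.2745, pi_1 = 0.7255. Entropy rate H' = pi_0*H(p01) + pi_1*H(p10) = 0.2745*0.9385 + 0.7255*0.8016 = 0.8392

0.8392 bits/symbol


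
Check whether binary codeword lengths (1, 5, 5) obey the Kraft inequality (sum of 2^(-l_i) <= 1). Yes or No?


Kraft sum = sum(2^(-l_i)) = 0.5625, need <= 1. Result: satisfied (a binary prefix-free code with these lengths exists)

Yes


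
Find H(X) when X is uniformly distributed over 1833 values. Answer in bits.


H = log2(n) = log2(1833) = 10.84

10.84 bits


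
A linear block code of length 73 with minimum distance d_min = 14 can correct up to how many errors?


Correction capability = floor((d-1)/2) = floor((14-1)/2) = 6

6 errors


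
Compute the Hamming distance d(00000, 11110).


Count differing positions: ^ ^ ^ ^ . = 4 differences

4


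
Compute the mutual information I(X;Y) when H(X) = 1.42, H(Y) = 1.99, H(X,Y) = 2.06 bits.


I(X;Y) = H(X) + H(Y) - H(X,Y) = 1.42 + 1.99 - 2.06 = 1.35

1.35 bits


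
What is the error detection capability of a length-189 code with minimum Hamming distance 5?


Detection capability = d_min - 1 = 5 - 1 = 4

4 errors


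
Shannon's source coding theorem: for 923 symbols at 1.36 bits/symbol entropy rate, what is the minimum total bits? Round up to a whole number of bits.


Minimum bits >= n * H = 923 * 1.36 = 1255.28, rounded up to a whole number of bits = 1256

1256 bits


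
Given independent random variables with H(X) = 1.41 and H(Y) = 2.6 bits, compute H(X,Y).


For independent variables, H(X,Y) = H(X) + H(Y) = 1.41 + 2.6 = 4.01

4.01 bits


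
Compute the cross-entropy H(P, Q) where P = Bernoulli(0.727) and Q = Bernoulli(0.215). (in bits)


H(P,Q) = -p*log2(q) - (1-p)*log2(1-q). -0.727*log2(0.215) = 1.612189; -0.273*log2(0.785) = 0.095341. H(P,Q) = 1.612189 + 0.095341 = 1.7075

1.7075 bits


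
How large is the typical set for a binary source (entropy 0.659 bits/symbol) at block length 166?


log2|A_typical| = nH = 166 * 0.659 = 109.394, so |A_typical| ~ 2^109.394 = 8.529e+32

8.529e+32


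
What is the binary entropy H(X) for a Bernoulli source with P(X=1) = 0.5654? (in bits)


H = -p*log2(p) - (1-p)*log2(1-p). -0.5654*log2(0.5654) = 0.465130; -0.4346*log2(0.4346) = 0.522493. H = 0.465130 + 0.522493 = 0.9876

0.9876 bits


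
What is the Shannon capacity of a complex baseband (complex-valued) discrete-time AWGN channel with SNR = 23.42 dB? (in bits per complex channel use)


SNR_linear = 10^(23.42/10) = 219.786; C = log2(1 + SNR_linear) = log2(1 + 219.786) = 7.7865

7.7865 bits/channel use


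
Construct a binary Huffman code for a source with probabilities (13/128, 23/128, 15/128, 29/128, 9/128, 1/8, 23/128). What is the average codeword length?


Huffman construction (repeatedly merge the two least-probable nodes; each merge adds 1 bit to every symbol beneath it): 9/128 + 13/128 = 11/64; 15/128 + 1/8 = 31/128; 11/64 + 23/128 = 45/128; 23/128 + 29/128 = 13/32; 31/128 + 45/128 = 19/32; 13/32 + 19/32 = 1. Resulting codeword lengths (in the order the probabilities were given): (4, 3, 3, 2, 4, 3, 2). L_avg = sum(p_i * l_i) = 13/128*4 + 23/128*3 + 15/128*3 + 29/128*2 + 9/128*4 + 1/8*3 + 23/128*2 = 177/64 = 2.7656

2.7656 bits


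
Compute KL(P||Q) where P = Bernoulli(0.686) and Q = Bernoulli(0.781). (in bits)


KL = p*log2(p/q) + (1-p)*log2((1-p)/(1-q)) = 0.686*log2(0.686/0.781) + 0.314*log2(0.314/0.219) = 0.0349

0.0349 bits


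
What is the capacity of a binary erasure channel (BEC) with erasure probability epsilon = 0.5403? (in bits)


C = 1 - epsilon = 1 - 0.5403 = 0.4597

0.4597 bits


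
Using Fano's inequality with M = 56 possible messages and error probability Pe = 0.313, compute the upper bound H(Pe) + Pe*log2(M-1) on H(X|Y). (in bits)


H(Pe) = -Pe*log2(Pe) - (1-Pe)*log2(1-Pe) = -0.313*log2(0.313) - 0.687*log2(0.687) = 0.524515 + 0.372092 = 0.8966. Pe*log2(M-1) = 0.313*log2(55) = 1.809566. Bound = H(Pe) + Pe*log2(M-1) = 0.524515 + 0.372092 + 1.809566 = 2.7062

2.7062 bits


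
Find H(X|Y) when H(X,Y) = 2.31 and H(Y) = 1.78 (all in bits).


H(X|Y) = H(X,Y) - H(Y) = 2.31 - 1.78 = 0.53

0.53 bits


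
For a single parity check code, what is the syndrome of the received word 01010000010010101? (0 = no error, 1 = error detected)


Syndrome = XOR of all bits = 0 XOR 1 XOR 0 XOR 1 XOR 0 XOR 0 XOR 0 XOR 0 XOR 0 XOR 1 XOR 0 XOR 0 XOR 1 XOR 0 XOR 1 XOR 0 XOR 1 = 0

0


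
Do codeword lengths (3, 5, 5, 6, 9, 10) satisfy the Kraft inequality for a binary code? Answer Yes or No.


Kraft sum = sum(2^(-l_i)) = 0.2061, need <= 1. Result: satisfied (a binary prefix-free code with these lengths exists)

Yes


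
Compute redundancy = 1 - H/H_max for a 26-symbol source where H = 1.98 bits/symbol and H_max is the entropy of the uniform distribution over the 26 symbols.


H_max = log2(K) = log2(26) = 4.7004 bits/symbol. Redundancy = 1 - H/H_max = 1 - 1.98/4.7004 = 1 - 0.4212 = 0.5788

0.5788


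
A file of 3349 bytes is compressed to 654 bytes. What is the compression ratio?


Ratio = original / compressed = 3349 / 654 = 5.1208

5.1208


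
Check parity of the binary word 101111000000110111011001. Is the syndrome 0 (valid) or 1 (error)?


Syndrome = XOR of all bits = 1 XOR 0 XOR 1 XOR 1 XOR 1 XOR 1 XOR 0 XOR 0 XOR 0 XOR 0 XOR 0 XOR 0 XOR 1 XOR 1 XOR 0 XOR 1 XOR 1 XOR 1 XOR 0 XOR 1 XOR 1 XOR 0 XOR 0 XOR 1 = 1

1


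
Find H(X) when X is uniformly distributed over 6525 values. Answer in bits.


H = log2(n) = log2(6525) = 12.6718

12.6718 bits


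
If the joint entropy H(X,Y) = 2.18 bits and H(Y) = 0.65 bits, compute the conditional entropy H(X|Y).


H(X|Y) = H(X,Y) - H(Y) = 2.18 - 0.65 = 1.53

1.53 bits


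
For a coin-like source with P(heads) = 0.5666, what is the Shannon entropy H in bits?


H = -p*log2(p) - (1-p)*log2(1-p). -0.5666*log2(0.5666) = 0.464384; -0.4334*log2(0.4334) = 0.522780. H = 0.464384 + 0.522780 = 0.9872

0.9872 bits


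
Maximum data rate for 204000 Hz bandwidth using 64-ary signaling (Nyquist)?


Rate = 2 * B * log2(M) = 2 * 204000 * 6.0 = 2448000.0

2448000.0 bps


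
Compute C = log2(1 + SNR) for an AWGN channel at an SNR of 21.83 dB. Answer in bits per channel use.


SNR_linear = 10^(21.83/10) = 152.4053; C = log2(1 + SNR_linear) = log2(1 + 152.4053) = 7.2612

7.2612 bits/channel use


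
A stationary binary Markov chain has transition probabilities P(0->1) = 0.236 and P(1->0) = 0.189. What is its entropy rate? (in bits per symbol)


Stationary distribution: pi_0 = p10/(p01+p10) = 0.4447, pi_1 = 0.5553. Entropy rate H' = pi_0*H(p01) + pi_1*H(p10) = 0.4447*0.7883 + 0.5553*0.6994 = 0.7389

0.7389 bits/symbol


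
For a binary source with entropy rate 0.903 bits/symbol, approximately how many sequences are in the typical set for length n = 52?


log2|A_typical| = nH = 52 * 0.903 = 46.956, so |A_typical| ~ 2^46.956 = 1.365e+14

1.365e+14


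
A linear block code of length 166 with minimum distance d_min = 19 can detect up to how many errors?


Detection capability = d_min - 1 = 19 - 1 = 18

18 errors


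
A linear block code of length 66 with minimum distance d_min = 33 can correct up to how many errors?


Correction capability = floor((d-1)/2) = floor((33-1)/2) = 16

16 errors


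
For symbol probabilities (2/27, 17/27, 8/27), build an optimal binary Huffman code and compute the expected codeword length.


Huffman construction (repeatedly merge the two least-probable nodes; each merge adds 1 bit to every symbol beneath it): 2/27 + 8/27 = 10/27; 10/27 + 17/27 = 1. Resulting codeword lengths (in the order the probabilities were given): (2, 1, 2). L_avg = sum(p_i * l_i) = 2/27*2 + 17/27*1 + 8/27*2 = 37/27 = 1.3704

1.3704 bits


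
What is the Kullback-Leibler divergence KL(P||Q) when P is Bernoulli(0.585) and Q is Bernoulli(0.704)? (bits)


KL = p*log2(p/q) + (1-p)*log2((1-p)/(1-q)) = 0.585*log2(0.585/0.704) + 0.415*log2(0.415/0.296) = 0.046

0.046 bits


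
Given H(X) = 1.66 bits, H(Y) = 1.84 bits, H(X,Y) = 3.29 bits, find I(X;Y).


I(X;Y) = H(X) + H(Y) - H(X,Y) = 1.66 + 1.84 - 3.29 = 0.21

0.21 bits


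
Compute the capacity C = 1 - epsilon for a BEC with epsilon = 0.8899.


C = 1 - epsilon = 1 - 0.8899 = 0.1101

0.1101 bits


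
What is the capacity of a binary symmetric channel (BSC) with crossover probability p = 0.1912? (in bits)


H(p) = -p*log2(p) - (1-p)*log2(1-p) = -0.1912*log2(0.1912) - 0.8088*log2(0.8088) = 0.456365 + 0.247610 = 0.704. C = 1 - H(p) = 1 - 0.704 = 0.296

0.296 bits


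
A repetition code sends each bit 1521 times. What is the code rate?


Rate = k/n = 1/1521

1/1521


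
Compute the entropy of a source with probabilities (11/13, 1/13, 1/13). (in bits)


H = -sum(p_i * log2(p_i)). Terms: -(11/13)*log2(11/13) = 0.203930; -(1/13)*log2(1/13) = 0.284649; -(1/13)*log2(1/13) = 0.284649. H = 0.203930 + 0.284649 + 0.284649 = 0.7732

0.7732 bits


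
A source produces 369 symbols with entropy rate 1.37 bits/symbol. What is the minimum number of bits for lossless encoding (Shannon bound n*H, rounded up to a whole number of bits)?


Minimum bits >= n * H = 369 * 1.37 = 505.53, rounded up to a whole number of bits = 506

506 bits


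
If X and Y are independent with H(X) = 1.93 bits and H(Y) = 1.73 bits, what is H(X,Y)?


For independent variables, H(X,Y) = H(X) + H(Y) = 1.93 + 1.73 = 3.66

3.66 bits


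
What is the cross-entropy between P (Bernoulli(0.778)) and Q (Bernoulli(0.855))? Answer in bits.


H(P,Q) = -p*log2(q) - (1-p)*log2(1-q). -0.778*log2(0.855) = 0.175831; -0.222*log2(0.145) = 0.618464. H(P,Q) = 0.175831 + 0.618464 = 0.7943

0.7943 bits


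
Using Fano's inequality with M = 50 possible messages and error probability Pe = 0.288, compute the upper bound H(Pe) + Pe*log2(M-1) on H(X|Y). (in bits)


H(Pe) = -Pe*log2(Pe) - (1-Pe)*log2(1-Pe) = -0.288*log2(0.288) - 0.712*log2(0.712) = 0.517207 + 0.348916 = 0.8661. Pe*log2(M-1) = 0.288*log2(49) = 1.617036. Bound = H(Pe) + Pe*log2(M-1) = 0.517207 + 0.348916 + 1.617036 = 2.4832

2.4832 bits


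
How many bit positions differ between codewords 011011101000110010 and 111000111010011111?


Count differing positions: ^ . . . ^ ^ . ^ . . ^ . ^ . ^ ^ . ^ = 9 differences

9


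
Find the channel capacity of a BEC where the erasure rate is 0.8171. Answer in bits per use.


C = 1 - epsilon = 1 - 0.8171 = 0.1829

0.1829 bits


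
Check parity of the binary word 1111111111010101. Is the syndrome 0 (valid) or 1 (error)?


Syndrome = XOR of all bits = 1 XOR 1 XOR 1 XOR 1 XOR 1 XOR 1 XOR 1 XOR 1 XOR 1 XOR 1 XOR 0 XOR 1 XOR 0 XOR 1 XOR 0 XOR 1 = 1

1


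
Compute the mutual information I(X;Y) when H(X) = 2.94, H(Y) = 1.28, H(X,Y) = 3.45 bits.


I(X;Y) = H(X) + H(Y) - H(X,Y) = 2.94 + 1.28 - 3.45 = 0.77

0.77 bits


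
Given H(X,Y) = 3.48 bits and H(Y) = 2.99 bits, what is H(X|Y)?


H(X|Y) = H(X,Y) - H(Y) = 3.48 - 2.99 = 0.49

0.49 bits


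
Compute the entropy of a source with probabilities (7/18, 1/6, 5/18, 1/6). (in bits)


H = -sum(p_i * log2(p_i)). Terms: -(7/18)*log2(7/18) = 0.529888; -(1/6)*log2(1/6) = 0.430827; -(5/18)*log2(5/18) = 0.513332; -(1/6)*log2(1/6) = 0.430827. H = 0.529888 + 0.430827 + 0.513332 + 0.430827 = 1.9049

1.9049 bits


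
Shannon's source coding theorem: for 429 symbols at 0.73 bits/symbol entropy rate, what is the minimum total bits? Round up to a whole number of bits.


Minimum bits >= n * H = 429 * 0.73 = 313.17, rounded up to a whole number of bits = 314

314 bits


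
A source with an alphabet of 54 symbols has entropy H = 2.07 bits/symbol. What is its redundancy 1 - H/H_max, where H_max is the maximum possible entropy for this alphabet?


H_max = log2(K) = log2(54) = 5.7549 bits/symbol. Redundancy = 1 - H/H_max = 1 - 2.07/5.7549 = 1 - 0.3597 = 0.6403

0.6403


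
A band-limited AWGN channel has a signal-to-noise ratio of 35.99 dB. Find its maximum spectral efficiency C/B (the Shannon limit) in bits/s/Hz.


SNR_linear = 10^(35.99/10) = 3971.9155; C/B = log2(1 + SNR_linear) = log2(1 + 3971.9155) = 11.956

11.956 bits/s/Hz


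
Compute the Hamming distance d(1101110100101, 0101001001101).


Count differing positions: ^ . . . ^ ^ ^ ^ . ^ . . . = 6 differences

6


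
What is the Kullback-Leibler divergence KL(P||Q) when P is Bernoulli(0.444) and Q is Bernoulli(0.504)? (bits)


KL = p*log2(p/q) + (1-p)*log2((1-p)/(1-q)) = 0.444*log2(0.444/0.504) + 0.556*log2(0.556/0.496) = 0.0104

0.0104 bits


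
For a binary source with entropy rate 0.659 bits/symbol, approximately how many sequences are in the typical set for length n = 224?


log2|A_typical| = nH = 224 * 0.659 = 147.616, so |A_typical| ~ 2^147.616 = 2.734e+44

2.734e+44


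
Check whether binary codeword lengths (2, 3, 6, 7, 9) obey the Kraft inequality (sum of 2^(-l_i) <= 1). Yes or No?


Kraft sum = sum(2^(-l_i)) = 0.4004, need <= 1. Result: satisfied (a binary prefix-free code with these lengths exists)

Yes


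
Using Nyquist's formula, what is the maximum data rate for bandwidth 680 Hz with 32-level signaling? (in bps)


Rate = 2 * B * log2(M) = 2 * 680 * 5.0 = 6800.0

6800.0 bps


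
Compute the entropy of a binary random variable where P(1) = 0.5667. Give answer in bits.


H = -p*log2(p) - (1-p)*log2(1-p). -0.5667*log2(0.5667) = 0.464322; -0.4333*log2(0.4333) = 0.522803. H = 0.464322 + 0.522803 = 0.9871

0.9871 bits


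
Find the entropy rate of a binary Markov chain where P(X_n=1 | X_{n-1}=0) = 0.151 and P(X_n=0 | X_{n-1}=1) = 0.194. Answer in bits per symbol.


Stationary distribution: pi_0 = p10/(p01+p10) = 0.5623, pi_1 = 0.4377. Entropy rate H' = pi_0*H(p01) + pi_1*H(p10) = 0.5623*0.6123 + 0.4377*0.7098 = 0.655

0.655 bits/symbol


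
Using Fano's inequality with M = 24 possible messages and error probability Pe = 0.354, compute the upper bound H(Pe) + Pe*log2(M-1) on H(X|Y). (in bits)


H(Pe) = -Pe*log2(Pe) - (1-Pe)*log2(1-Pe) = -0.354*log2(0.354) - 0.646*log2(0.646) = 0.530355 + 0.407234 = 0.9376. Pe*log2(M-1) = 0.354*log2(23) = 1.601341. Bound = H(Pe) + Pe*log2(M-1) = 0.530355 + 0.407234 + 1.601341 = 2.5389

2.5389 bits


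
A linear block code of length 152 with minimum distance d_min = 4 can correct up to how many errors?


Correction capability = floor((d-1)/2) = floor((4-1)/2) = 1

1 errors


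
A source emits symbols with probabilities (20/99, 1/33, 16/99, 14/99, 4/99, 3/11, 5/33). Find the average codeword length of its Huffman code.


Huffman construction (repeatedly merge the two least-probable nodes; each merge adds 1 bit to every symbol beneath it): 1/33 + 4/99 = 7/99; 7/99 + 14/99 = 7/33; 5/33 + 16/99 = 31/99; 20/99 + 7/33 = 41/99; 3/11 + 31/99 = 58/99; 41/99 + 58/99 = 1. Resulting codeword lengths (in the order the probabilities were given): (2, 4, 3, 3, 4, 2, 3). L_avg = sum(p_i * l_i) = 20/99*2 + 1/33*4 + 16/99*3 + 14/99*3 + 4/99*4 + 3/11*2 + 5/33*3 = 257/99 = 2.596

2.596 bits
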